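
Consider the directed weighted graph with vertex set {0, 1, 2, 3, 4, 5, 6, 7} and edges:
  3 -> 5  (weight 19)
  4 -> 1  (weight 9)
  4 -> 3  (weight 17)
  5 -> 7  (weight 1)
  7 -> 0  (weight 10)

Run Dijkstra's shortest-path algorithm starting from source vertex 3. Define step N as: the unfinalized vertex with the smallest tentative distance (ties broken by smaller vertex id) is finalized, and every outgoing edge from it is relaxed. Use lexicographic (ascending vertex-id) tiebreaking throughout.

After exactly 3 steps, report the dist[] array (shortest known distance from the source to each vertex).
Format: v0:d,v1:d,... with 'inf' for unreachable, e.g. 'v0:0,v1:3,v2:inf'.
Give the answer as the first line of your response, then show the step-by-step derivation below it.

v0:30,v1:inf,v2:inf,v3:0,v4:inf,v5:19,v6:inf,v7:20

step 1: dist = v0:inf,v1:inf,v2:inf,v3:0,v4:inf,v5:19,v6:inf,v7:inf
step 2: dist = v0:inf,v1:inf,v2:inf,v3:0,v4:inf,v5:19,v6:inf,v7:20
step 3: dist = v0:30,v1:inf,v2:inf,v3:0,v4:inf,v5:19,v6:inf,v7:20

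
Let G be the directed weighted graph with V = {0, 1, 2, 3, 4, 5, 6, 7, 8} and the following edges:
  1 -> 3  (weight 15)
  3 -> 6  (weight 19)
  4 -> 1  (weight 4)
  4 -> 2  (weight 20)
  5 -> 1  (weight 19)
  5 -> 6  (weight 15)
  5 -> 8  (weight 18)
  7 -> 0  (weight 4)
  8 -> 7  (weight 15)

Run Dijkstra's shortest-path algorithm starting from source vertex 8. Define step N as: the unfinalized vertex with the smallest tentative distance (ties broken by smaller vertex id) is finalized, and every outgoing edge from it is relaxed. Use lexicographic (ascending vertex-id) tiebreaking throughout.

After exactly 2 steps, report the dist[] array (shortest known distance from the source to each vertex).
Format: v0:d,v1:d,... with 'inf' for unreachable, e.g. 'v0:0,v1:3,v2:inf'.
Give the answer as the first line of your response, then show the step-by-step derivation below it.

v0:19,v1:inf,v2:inf,v3:inf,v4:inf,v5:inf,v6:inf,v7:15,v8:0

step 1: dist = v0:inf,v1:inf,v2:inf,v3:inf,v4:inf,v5:inf,v6:inf,v7:15,v8:0
step 2: dist = v0:19,v1:inf,v2:inf,v3:inf,v4:inf,v5:inf,v6:inf,v7:15,v8:0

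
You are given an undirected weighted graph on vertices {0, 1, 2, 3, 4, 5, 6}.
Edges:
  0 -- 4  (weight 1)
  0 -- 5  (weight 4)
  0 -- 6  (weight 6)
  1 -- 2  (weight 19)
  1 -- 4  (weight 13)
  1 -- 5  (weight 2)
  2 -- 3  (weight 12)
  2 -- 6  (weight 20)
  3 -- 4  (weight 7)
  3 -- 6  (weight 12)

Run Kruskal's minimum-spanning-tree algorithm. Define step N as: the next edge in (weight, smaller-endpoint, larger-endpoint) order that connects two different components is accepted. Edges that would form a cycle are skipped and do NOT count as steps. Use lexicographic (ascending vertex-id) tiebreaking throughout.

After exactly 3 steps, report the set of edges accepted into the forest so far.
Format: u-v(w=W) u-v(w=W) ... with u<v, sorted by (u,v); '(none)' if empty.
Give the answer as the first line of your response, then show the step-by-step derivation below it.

0-4(w=1) 0-5(w=4) 1-5(w=2)

step 1: add edge 0-4 (w=1); MST = {0-4(w=1)}
step 2: add edge 1-5 (w=2); MST = {0-4(w=1) 1-5(w=2)}
step 3: add edge 0-5 (w=4); MST = {0-4(w=1) 0-5(w=4) 1-5(w=2)}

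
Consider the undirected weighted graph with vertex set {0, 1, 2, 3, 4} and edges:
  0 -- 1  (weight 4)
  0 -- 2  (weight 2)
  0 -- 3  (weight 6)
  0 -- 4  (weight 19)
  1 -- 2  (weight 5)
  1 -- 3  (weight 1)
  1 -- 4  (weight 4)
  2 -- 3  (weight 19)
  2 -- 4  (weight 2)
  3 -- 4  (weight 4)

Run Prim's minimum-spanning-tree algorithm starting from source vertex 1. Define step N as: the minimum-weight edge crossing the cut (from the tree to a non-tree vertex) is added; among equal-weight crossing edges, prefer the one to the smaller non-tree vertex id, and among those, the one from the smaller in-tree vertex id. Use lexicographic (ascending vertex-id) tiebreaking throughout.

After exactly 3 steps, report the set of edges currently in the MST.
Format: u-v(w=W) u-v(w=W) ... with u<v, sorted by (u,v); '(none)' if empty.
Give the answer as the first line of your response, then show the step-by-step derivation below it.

0-1(w=4) 0-2(w=2) 1-3(w=1)

step 1: add edge 1-3 (w=1); MST = {1-3(w=1)}
step 2: add edge 0-1 (w=4); MST = {0-1(w=4) 1-3(w=1)}
step 3: add edge 0-2 (w=2); MST = {0-1(w=4) 0-2(w=2) 1-3(w=1)}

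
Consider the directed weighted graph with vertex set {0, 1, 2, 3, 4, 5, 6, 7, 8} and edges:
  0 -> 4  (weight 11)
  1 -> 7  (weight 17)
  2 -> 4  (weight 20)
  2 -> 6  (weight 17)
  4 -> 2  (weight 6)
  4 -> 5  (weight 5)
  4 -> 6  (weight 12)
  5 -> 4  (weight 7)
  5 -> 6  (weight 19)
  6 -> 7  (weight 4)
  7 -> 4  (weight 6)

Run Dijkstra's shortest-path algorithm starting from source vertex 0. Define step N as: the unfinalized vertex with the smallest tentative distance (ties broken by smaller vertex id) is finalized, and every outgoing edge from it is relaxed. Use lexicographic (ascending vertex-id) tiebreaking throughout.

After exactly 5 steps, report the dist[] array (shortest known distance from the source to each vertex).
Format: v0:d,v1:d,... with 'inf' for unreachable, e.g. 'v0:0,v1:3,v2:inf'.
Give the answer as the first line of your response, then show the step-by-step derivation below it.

v0:0,v1:inf,v2:17,v3:inf,v4:11,v5:16,v6:23,v7:27,v8:inf

step 1: dist = v0:0,v1:inf,v2:inf,v3:inf,v4:11,v5:inf,v6:inf,v7:inf,v8:inf
step 2: dist = v0:0,v1:inf,v2:17,v3:inf,v4:11,v5:16,v6:23,v7:inf,v8:inf
step 3: dist = v0:0,v1:inf,v2:17,v3:inf,v4:11,v5:16,v6:23,v7:inf,v8:inf
step 4: dist = v0:0,v1:inf,v2:17,v3:inf,v4:11,v5:16,v6:23,v7:inf,v8:inf
step 5: dist = v0:0,v1:inf,v2:17,v3:inf,v4:11,v5:16,v6:23,v7:27,v8:inf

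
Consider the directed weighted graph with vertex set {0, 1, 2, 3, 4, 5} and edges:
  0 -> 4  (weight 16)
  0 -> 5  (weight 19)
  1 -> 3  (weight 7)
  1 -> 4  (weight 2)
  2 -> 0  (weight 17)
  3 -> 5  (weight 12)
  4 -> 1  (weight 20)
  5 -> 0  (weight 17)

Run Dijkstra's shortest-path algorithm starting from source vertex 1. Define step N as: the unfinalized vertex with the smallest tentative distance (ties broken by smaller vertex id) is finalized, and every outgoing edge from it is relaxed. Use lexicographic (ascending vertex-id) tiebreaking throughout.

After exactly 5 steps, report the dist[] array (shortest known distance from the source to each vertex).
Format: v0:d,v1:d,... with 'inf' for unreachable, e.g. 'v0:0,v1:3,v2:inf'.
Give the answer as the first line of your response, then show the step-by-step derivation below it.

v0:36,v1:0,v2:inf,v3:7,v4:2,v5:19

step 1: dist = v0:inf,v1:0,v2:inf,v3:7,v4:2,v5:inf
step 2: dist = v0:inf,v1:0,v2:inf,v3:7,v4:2,v5:inf
step 3: dist = v0:inf,v1:0,v2:inf,v3:7,v4:2,v5:19
step 4: dist = v0:36,v1:0,v2:inf,v3:7,v4:2,v5:19
step 5: dist = v0:36,v1:0,v2:inf,v3:7,v4:2,v5:19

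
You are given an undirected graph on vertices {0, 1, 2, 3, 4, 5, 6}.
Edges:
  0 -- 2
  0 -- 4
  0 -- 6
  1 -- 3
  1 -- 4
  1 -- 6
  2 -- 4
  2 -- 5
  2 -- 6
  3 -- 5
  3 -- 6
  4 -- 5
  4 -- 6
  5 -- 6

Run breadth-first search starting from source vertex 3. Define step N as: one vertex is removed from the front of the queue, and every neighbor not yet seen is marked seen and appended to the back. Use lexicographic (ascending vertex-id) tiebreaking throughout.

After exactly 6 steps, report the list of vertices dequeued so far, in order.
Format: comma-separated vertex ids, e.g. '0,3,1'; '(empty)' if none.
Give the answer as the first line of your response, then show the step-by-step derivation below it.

3,1,5,6,4,2

step 1: dequeue 3; queue=[1,5,6]; order=3
step 2: dequeue 1; queue=[5,6,4]; order=3,1
step 3: dequeue 5; queue=[6,4,2]; order=3,1,5
step 4: dequeue 6; queue=[4,2,0]; order=3,1,5,6
step 5: dequeue 4; queue=[2,0]; order=3,1,5,6,4
step 6: dequeue 2; queue=[0]; order=3,1,5,6,4,2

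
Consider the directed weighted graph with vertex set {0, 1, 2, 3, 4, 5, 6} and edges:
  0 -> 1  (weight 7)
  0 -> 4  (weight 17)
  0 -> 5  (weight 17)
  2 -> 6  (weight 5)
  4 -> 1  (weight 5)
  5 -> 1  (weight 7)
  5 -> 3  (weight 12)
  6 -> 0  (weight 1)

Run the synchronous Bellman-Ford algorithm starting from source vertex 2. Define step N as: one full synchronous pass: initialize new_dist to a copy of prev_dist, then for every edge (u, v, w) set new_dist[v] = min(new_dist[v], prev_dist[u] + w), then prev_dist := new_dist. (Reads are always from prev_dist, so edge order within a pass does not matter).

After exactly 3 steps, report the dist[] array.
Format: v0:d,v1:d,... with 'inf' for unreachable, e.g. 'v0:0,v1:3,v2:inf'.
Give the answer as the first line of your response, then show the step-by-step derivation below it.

v0:6,v1:13,v2:0,v3:inf,v4:23,v5:23,v6:5

step 1: dist = v0:inf,v1:inf,v2:0,v3:inf,v4:inf,v5:inf,v6:5
step 2: dist = v0:6,v1:inf,v2:0,v3:inf,v4:inf,v5:inf,v6:5
step 3: dist = v0:6,v1:13,v2:0,v3:inf,v4:23,v5:23,v6:5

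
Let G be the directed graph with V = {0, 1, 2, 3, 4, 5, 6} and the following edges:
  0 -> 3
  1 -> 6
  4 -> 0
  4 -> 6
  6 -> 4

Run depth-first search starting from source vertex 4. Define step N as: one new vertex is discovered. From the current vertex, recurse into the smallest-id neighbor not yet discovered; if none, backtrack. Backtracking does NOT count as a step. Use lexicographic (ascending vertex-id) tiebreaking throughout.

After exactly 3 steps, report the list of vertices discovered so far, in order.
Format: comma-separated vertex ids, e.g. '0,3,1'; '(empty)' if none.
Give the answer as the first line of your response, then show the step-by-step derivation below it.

4,0,3

step 1: discover 4; path=4; order=4
step 2: discover 0; path=4>0; order=4,0
step 3: discover 3; path=4>0>3; order=4,0,3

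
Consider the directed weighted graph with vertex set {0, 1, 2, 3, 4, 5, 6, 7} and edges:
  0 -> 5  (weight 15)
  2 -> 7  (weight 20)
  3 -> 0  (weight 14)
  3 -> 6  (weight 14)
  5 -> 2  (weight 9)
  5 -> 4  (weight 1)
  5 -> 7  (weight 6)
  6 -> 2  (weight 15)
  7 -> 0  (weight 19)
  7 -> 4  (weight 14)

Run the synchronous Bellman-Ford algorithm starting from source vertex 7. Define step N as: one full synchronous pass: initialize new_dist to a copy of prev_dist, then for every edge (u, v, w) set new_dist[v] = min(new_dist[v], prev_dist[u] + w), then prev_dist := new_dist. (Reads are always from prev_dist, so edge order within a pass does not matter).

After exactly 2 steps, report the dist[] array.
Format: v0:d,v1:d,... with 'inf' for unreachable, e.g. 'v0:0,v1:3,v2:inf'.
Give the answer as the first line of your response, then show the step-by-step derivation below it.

v0:19,v1:inf,v2:inf,v3:inf,v4:14,v5:34,v6:inf,v7:0

step 1: dist = v0:19,v1:inf,v2:inf,v3:inf,v4:14,v5:inf,v6:inf,v7:0
step 2: dist = v0:19,v1:inf,v2:inf,v3:inf,v4:14,v5:34,v6:inf,v7:0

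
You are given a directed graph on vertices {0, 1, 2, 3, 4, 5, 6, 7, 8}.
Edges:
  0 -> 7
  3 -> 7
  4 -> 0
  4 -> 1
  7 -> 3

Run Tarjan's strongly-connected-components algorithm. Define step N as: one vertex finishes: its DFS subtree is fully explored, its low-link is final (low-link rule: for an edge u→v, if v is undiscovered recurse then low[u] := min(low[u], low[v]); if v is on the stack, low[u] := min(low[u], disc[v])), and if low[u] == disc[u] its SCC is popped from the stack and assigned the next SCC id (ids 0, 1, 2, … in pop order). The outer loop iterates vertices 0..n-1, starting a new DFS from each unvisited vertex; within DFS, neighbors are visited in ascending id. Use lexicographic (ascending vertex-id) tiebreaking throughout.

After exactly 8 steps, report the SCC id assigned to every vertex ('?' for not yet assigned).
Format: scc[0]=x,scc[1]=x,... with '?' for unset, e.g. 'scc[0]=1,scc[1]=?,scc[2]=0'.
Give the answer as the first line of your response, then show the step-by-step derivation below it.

scc[0]=1,scc[1]=2,scc[2]=3,scc[3]=0,scc[4]=4,scc[5]=5,scc[6]=6,scc[7]=0,scc[8]=?

step 1: low=(low[0]=0,low[1]=?,low[2]=?,low[3]=1,low[4]=?,low[5]=?,low[6]=?,low[7]=1,low[8]=?); scc=(scc[0]=?,scc[1]=?,scc[2]=?,scc[3]=?,scc[4]=?,scc[5]=?,scc[6]=?,scc[7]=?,scc[8]=?)
step 2: low=(low[0]=0,low[1]=?,low[2]=?,low[3]=1,low[4]=?,low[5]=?,low[6]=?,low[7]=1,low[8]=?); scc=(scc[0]=?,scc[1]=?,scc[2]=?,scc[3]=0,scc[4]=?,scc[5]=?,scc[6]=?,scc[7]=0,scc[8]=?)
step 3: low=(low[0]=0,low[1]=?,low[2]=?,low[3]=1,low[4]=?,low[5]=?,low[6]=?,low[7]=1,low[8]=?); scc=(scc[0]=1,scc[1]=?,scc[2]=?,scc[3]=0,scc[4]=?,scc[5]=?,scc[6]=?,scc[7]=0,scc[8]=?)
step 4: low=(low[0]=0,low[1]=3,low[2]=?,low[3]=1,low[4]=?,low[5]=?,low[6]=?,low[7]=1,low[8]=?); scc=(scc[0]=1,scc[1]=2,scc[2]=?,scc[3]=0,scc[4]=?,scc[5]=?,scc[6]=?,scc[7]=0,scc[8]=?)
step 5: low=(low[0]=0,low[1]=3,low[2]=4,low[3]=1,low[4]=?,low[5]=?,low[6]=?,low[7]=1,low[8]=?); scc=(scc[0]=1,scc[1]=2,scc[2]=3,scc[3]=0,scc[4]=?,scc[5]=?,scc[6]=?,scc[7]=0,scc[8]=?)
step 6: low=(low[0]=0,low[1]=3,low[2]=4,low[3]=1,low[4]=5,low[5]=?,low[6]=?,low[7]=1,low[8]=?); scc=(scc[0]=1,scc[1]=2,scc[2]=3,scc[3]=0,scc[4]=4,scc[5]=?,scc[6]=?,scc[7]=0,scc[8]=?)
step 7: low=(low[0]=0,low[1]=3,low[2]=4,low[3]=1,low[4]=5,low[5]=6,low[6]=?,low[7]=1,low[8]=?); scc=(scc[0]=1,scc[1]=2,scc[2]=3,scc[3]=0,scc[4]=4,scc[5]=5,scc[6]=?,scc[7]=0,scc[8]=?)
step 8: low=(low[0]=0,low[1]=3,low[2]=4,low[3]=1,low[4]=5,low[5]=6,low[6]=7,low[7]=1,low[8]=?); scc=(scc[0]=1,scc[1]=2,scc[2]=3,scc[3]=0,scc[4]=4,scc[5]=5,scc[6]=6,scc[7]=0,scc[8]=?)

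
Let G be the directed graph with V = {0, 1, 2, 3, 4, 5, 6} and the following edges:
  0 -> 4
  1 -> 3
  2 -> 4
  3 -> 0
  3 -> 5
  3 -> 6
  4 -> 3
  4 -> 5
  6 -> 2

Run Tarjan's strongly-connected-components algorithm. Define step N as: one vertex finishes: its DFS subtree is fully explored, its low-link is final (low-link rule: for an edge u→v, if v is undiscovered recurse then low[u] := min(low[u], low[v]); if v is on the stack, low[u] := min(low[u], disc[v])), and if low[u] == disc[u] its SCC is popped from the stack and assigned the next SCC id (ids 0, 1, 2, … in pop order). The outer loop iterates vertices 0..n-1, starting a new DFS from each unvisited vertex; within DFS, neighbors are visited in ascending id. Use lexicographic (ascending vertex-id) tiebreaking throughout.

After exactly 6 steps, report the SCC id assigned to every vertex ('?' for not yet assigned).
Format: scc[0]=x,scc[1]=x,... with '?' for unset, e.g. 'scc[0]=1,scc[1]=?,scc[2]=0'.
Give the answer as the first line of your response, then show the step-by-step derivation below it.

scc[0]=1,scc[1]=?,scc[2]=1,scc[3]=1,scc[4]=1,scc[5]=0,scc[6]=1

step 1: low=(low[0]=0,low[1]=?,low[2]=?,low[3]=0,low[4]=1,low[5]=3,low[6]=?); scc=(scc[0]=?,scc[1]=?,scc[2]=?,scc[3]=?,scc[4]=?,scc[5]=0,scc[6]=?)
step 2: low=(low[0]=0,low[1]=?,low[2]=1,low[3]=0,low[4]=1,low[5]=3,low[6]=4); scc=(scc[0]=?,scc[1]=?,scc[2]=?,scc[3]=?,scc[4]=?,scc[5]=0,scc[6]=?)
step 3: low=(low[0]=0,low[1]=?,low[2]=1,low[3]=0,low[4]=1,low[5]=3,low[6]=1); scc=(scc[0]=?,scc[1]=?,scc[2]=?,scc[3]=?,scc[4]=?,scc[5]=0,scc[6]=?)
step 4: low=(low[0]=0,low[1]=?,low[2]=1,low[3]=0,low[4]=1,low[5]=3,low[6]=1); scc=(scc[0]=?,scc[1]=?,scc[2]=?,scc[3]=?,scc[4]=?,scc[5]=0,scc[6]=?)
step 5: low=(low[0]=0,low[1]=?,low[2]=1,low[3]=0,low[4]=0,low[5]=3,low[6]=1); scc=(scc[0]=?,scc[1]=?,scc[2]=?,scc[3]=?,scc[4]=?,scc[5]=0,scc[6]=?)
step 6: low=(low[0]=0,low[1]=?,low[2]=1,low[3]=0,low[4]=0,low[5]=3,low[6]=1); scc=(scc[0]=1,scc[1]=?,scc[2]=1,scc[3]=1,scc[4]=1,scc[5]=0,scc[6]=1)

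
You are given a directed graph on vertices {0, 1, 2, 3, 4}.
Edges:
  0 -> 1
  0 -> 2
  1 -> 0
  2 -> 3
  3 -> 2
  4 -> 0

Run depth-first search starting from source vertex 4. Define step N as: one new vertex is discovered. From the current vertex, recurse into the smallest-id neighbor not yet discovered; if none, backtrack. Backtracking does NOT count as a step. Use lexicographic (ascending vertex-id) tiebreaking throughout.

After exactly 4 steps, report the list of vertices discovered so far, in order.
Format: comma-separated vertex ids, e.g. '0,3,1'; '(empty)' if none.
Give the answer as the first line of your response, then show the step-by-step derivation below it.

4,0,1,2

step 1: discover 4; path=4; order=4
step 2: discover 0; path=4>0; order=4,0
step 3: discover 1; path=4>0>1; order=4,0,1
step 4: discover 2; path=4>0>2; order=4,0,1,2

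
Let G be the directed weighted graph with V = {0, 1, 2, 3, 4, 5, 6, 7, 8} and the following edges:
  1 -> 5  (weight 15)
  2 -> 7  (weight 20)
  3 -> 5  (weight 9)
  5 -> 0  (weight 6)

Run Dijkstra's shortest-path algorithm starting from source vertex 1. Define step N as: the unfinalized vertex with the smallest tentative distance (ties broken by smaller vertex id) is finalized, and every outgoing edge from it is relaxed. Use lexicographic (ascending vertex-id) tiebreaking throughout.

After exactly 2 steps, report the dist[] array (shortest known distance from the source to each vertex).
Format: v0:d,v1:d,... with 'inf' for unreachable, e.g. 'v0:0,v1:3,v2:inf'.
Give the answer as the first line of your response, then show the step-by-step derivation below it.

v0:21,v1:0,v2:inf,v3:inf,v4:inf,v5:15,v6:inf,v7:inf,v8:inf

step 1: dist = v0:inf,v1:0,v2:inf,v3:inf,v4:inf,v5:15,v6:inf,v7:inf,v8:inf
step 2: dist = v0:21,v1:0,v2:inf,v3:inf,v4:inf,v5:15,v6:inf,v7:inf,v8:inf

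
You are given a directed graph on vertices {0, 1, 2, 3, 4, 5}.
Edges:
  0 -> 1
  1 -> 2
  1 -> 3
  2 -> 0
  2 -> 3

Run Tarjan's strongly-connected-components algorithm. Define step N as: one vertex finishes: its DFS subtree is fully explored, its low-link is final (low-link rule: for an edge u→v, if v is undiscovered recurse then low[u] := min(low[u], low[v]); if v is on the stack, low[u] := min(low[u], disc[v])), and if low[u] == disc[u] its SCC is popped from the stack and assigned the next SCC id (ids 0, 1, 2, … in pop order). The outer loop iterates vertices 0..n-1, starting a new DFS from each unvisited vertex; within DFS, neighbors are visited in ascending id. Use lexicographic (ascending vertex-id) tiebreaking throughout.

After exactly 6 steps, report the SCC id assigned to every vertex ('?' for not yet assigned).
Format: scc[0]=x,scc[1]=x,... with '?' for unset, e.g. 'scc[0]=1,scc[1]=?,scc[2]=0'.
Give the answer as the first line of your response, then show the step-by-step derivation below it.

scc[0]=1,scc[1]=1,scc[2]=1,scc[3]=0,scc[4]=2,scc[5]=3

step 1: low=(low[0]=0,low[1]=1,low[2]=0,low[3]=3,low[4]=?,low[5]=?); scc=(scc[0]=?,scc[1]=?,scc[2]=?,scc[3]=0,scc[4]=?,scc[5]=?)
step 2: low=(low[0]=0,low[1]=1,low[2]=0,low[3]=3,low[4]=?,low[5]=?); scc=(scc[0]=?,scc[1]=?,scc[2]=?,scc[3]=0,scc[4]=?,scc[5]=?)
step 3: low=(low[0]=0,low[1]=0,low[2]=0,low[3]=3,low[4]=?,low[5]=?); scc=(scc[0]=?,scc[1]=?,scc[2]=?,scc[3]=0,scc[4]=?,scc[5]=?)
step 4: low=(low[0]=0,low[1]=0,low[2]=0,low[3]=3,low[4]=?,low[5]=?); scc=(scc[0]=1,scc[1]=1,scc[2]=1,scc[3]=0,scc[4]=?,scc[5]=?)
step 5: low=(low[0]=0,low[1]=0,low[2]=0,low[3]=3,low[4]=4,low[5]=?); scc=(scc[0]=1,scc[1]=1,scc[2]=1,scc[3]=0,scc[4]=2,scc[5]=?)
step 6: low=(low[0]=0,low[1]=0,low[2]=0,low[3]=3,low[4]=4,low[5]=5); scc=(scc[0]=1,scc[1]=1,scc[2]=1,scc[3]=0,scc[4]=2,scc[5]=3)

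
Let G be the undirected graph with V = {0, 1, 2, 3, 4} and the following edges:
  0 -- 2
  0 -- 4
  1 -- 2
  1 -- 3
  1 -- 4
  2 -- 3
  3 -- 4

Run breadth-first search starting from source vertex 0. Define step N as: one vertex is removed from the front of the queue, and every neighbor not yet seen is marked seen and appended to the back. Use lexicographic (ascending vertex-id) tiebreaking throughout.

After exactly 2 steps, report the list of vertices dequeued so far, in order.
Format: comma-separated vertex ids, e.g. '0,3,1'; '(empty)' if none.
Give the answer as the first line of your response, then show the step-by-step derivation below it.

0,2

step 1: dequeue 0; queue=[2,4]; order=0
step 2: dequeue 2; queue=[4,1,3]; order=0,2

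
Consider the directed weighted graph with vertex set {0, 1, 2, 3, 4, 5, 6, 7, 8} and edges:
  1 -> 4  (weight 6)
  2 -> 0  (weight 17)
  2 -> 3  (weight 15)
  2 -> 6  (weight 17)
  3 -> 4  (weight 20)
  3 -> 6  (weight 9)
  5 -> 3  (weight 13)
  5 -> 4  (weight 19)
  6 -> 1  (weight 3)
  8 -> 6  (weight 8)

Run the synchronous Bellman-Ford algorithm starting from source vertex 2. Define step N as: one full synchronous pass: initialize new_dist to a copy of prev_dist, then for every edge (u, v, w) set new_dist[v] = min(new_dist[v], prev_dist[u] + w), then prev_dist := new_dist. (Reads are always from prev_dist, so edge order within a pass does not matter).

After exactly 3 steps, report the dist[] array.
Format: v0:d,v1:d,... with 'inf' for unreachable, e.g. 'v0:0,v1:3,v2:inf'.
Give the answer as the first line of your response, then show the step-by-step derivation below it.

v0:17,v1:20,v2:0,v3:15,v4:26,v5:inf,v6:17,v7:inf,v8:inf

step 1: dist = v0:17,v1:inf,v2:0,v3:15,v4:inf,v5:inf,v6:17,v7:inf,v8:inf
step 2: dist = v0:17,v1:20,v2:0,v3:15,v4:35,v5:inf,v6:17,v7:inf,v8:inf
step 3: dist = v0:17,v1:20,v2:0,v3:15,v4:26,v5:inf,v6:17,v7:inf,v8:inf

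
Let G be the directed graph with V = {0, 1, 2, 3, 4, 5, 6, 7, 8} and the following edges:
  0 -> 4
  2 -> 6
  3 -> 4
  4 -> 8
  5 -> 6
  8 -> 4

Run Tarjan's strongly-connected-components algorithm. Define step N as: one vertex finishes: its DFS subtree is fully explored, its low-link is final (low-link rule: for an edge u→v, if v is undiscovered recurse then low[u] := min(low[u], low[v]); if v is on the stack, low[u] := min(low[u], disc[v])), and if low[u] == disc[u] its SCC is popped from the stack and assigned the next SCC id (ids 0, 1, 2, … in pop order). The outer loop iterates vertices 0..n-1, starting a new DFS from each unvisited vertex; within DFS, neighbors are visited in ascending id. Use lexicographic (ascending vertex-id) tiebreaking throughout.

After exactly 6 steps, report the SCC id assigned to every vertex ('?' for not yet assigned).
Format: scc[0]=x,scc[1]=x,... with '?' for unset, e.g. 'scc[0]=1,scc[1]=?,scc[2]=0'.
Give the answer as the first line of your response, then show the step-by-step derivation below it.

scc[0]=1,scc[1]=2,scc[2]=4,scc[3]=?,scc[4]=0,scc[5]=?,scc[6]=3,scc[7]=?,scc[8]=0

step 1: low=(low[0]=0,low[1]=?,low[2]=?,low[3]=?,low[4]=1,low[5]=?,low[6]=?,low[7]=?,low[8]=1); scc=(scc[0]=?,scc[1]=?,scc[2]=?,scc[3]=?,scc[4]=?,scc[5]=?,scc[6]=?,scc[7]=?,scc[8]=?)
step 2: low=(low[0]=0,low[1]=?,low[2]=?,low[3]=?,low[4]=1,low[5]=?,low[6]=?,low[7]=?,low[8]=1); scc=(scc[0]=?,scc[1]=?,scc[2]=?,scc[3]=?,scc[4]=0,scc[5]=?,scc[6]=?,scc[7]=?,scc[8]=0)
step 3: low=(low[0]=0,low[1]=?,low[2]=?,low[3]=?,low[4]=1,low[5]=?,low[6]=?,low[7]=?,low[8]=1); scc=(scc[0]=1,scc[1]=?,scc[2]=?,scc[3]=?,scc[4]=0,scc[5]=?,scc[6]=?,scc[7]=?,scc[8]=0)
step 4: low=(low[0]=0,low[1]=3,low[2]=?,low[3]=?,low[4]=1,low[5]=?,low[6]=?,low[7]=?,low[8]=1); scc=(scc[0]=1,scc[1]=2,scc[2]=?,scc[3]=?,scc[4]=0,scc[5]=?,scc[6]=?,scc[7]=?,scc[8]=0)
step 5: low=(low[0]=0,low[1]=3,low[2]=4,low[3]=?,low[4]=1,low[5]=?,low[6]=5,low[7]=?,low[8]=1); scc=(scc[0]=1,scc[1]=2,scc[2]=?,scc[3]=?,scc[4]=0,scc[5]=?,scc[6]=3,scc[7]=?,scc[8]=0)
step 6: low=(low[0]=0,low[1]=3,low[2]=4,low[3]=?,low[4]=1,low[5]=?,low[6]=5,low[7]=?,low[8]=1); scc=(scc[0]=1,scc[1]=2,scc[2]=4,scc[3]=?,scc[4]=0,scc[5]=?,scc[6]=3,scc[7]=?,scc[8]=0)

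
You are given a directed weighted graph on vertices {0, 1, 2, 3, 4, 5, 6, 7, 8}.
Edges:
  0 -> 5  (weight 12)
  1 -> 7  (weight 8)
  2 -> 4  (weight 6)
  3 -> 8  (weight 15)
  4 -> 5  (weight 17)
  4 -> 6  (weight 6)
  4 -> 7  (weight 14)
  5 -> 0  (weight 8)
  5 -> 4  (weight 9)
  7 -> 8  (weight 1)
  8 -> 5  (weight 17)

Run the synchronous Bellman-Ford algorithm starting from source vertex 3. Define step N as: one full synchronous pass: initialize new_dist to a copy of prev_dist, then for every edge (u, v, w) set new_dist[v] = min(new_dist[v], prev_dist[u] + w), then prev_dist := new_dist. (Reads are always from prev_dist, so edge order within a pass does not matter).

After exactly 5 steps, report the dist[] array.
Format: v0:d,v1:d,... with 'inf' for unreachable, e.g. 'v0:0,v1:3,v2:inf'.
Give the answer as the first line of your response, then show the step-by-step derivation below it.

v0:40,v1:inf,v2:inf,v3:0,v4:41,v5:32,v6:47,v7:55,v8:15

step 1: dist = v0:inf,v1:inf,v2:inf,v3:0,v4:inf,v5:inf,v6:inf,v7:inf,v8:15
step 2: dist = v0:inf,v1:inf,v2:inf,v3:0,v4:inf,v5:32,v6:inf,v7:inf,v8:15
step 3: dist = v0:40,v1:inf,v2:inf,v3:0,v4:41,v5:32,v6:inf,v7:inf,v8:15
step 4: dist = v0:40,v1:inf,v2:inf,v3:0,v4:41,v5:32,v6:47,v7:55,v8:15
step 5: dist = v0:40,v1:inf,v2:inf,v3:0,v4:41,v5:32,v6:47,v7:55,v8:15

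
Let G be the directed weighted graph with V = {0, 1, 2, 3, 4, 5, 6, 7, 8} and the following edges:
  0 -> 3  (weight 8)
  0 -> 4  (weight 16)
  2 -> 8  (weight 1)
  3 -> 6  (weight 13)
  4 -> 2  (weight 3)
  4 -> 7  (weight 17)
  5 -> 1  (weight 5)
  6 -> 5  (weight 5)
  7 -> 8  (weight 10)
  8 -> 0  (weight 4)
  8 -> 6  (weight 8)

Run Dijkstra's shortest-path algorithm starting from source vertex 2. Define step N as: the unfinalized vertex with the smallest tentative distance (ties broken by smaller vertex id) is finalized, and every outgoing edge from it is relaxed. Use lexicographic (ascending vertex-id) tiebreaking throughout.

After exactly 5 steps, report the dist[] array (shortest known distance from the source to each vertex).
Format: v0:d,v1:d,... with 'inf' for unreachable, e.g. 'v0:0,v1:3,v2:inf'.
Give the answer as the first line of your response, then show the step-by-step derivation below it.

v0:5,v1:inf,v2:0,v3:13,v4:21,v5:14,v6:9,v7:inf,v8:1

step 1: dist = v0:inf,v1:inf,v2:0,v3:inf,v4:inf,v5:inf,v6:inf,v7:inf,v8:1
step 2: dist = v0:5,v1:inf,v2:0,v3:inf,v4:inf,v5:inf,v6:9,v7:inf,v8:1
step 3: dist = v0:5,v1:inf,v2:0,v3:13,v4:21,v5:inf,v6:9,v7:inf,v8:1
step 4: dist = v0:5,v1:inf,v2:0,v3:13,v4:21,v5:14,v6:9,v7:inf,v8:1
step 5: dist = v0:5,v1:inf,v2:0,v3:13,v4:21,v5:14,v6:9,v7:inf,v8:1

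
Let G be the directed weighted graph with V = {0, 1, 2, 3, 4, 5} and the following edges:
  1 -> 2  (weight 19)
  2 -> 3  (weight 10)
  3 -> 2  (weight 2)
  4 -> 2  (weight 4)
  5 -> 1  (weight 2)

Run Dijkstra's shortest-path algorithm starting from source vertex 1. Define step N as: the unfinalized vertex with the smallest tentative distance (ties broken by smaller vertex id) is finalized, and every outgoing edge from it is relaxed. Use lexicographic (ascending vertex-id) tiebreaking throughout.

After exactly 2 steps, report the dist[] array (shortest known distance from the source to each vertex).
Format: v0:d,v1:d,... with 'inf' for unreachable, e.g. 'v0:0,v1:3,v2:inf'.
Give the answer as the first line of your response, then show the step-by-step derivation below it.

v0:inf,v1:0,v2:19,v3:29,v4:inf,v5:inf

step 1: dist = v0:inf,v1:0,v2:19,v3:inf,v4:inf,v5:inf
step 2: dist = v0:inf,v1:0,v2:19,v3:29,v4:inf,v5:inf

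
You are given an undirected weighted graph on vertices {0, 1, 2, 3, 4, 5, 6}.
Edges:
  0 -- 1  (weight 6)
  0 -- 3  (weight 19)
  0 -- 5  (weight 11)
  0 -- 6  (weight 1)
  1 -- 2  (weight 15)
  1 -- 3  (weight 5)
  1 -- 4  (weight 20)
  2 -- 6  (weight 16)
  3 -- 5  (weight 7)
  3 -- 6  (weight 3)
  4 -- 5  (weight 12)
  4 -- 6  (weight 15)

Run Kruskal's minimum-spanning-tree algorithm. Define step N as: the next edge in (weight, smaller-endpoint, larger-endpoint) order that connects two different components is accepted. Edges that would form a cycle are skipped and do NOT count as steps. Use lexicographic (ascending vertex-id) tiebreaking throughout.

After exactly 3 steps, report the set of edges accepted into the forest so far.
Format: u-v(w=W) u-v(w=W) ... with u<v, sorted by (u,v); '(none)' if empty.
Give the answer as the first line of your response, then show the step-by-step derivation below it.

0-6(w=1) 1-3(w=5) 3-6(w=3)

step 1: add edge 0-6 (w=1); MST = {0-6(w=1)}
step 2: add edge 3-6 (w=3); MST = {0-6(w=1) 3-6(w=3)}
step 3: add edge 1-3 (w=5); MST = {0-6(w=1) 1-3(w=5) 3-6(w=3)}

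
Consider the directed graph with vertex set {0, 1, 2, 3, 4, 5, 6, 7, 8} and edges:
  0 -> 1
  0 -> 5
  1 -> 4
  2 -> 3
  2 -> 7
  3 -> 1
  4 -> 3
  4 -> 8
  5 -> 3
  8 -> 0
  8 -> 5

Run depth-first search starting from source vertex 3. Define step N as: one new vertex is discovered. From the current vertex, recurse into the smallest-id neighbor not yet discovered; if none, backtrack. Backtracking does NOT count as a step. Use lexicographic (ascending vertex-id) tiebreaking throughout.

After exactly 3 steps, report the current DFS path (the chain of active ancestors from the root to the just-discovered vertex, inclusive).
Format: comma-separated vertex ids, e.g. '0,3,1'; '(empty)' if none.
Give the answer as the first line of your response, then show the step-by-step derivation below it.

3,1,4

step 1: discover 3; path=3; order=3
step 2: discover 1; path=3>1; order=3,1
step 3: discover 4; path=3>1>4; order=3,1,4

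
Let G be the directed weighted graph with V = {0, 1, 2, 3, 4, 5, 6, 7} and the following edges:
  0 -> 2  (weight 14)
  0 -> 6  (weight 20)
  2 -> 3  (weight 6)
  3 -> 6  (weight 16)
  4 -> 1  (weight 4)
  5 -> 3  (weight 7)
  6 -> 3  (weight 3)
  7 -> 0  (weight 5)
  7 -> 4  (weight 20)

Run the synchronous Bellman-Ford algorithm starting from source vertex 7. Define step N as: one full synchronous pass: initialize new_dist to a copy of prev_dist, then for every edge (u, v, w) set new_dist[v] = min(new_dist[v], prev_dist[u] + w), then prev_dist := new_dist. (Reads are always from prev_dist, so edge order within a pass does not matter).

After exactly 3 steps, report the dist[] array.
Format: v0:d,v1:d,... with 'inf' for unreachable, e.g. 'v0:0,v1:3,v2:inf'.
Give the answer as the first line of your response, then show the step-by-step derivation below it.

v0:5,v1:24,v2:19,v3:25,v4:20,v5:inf,v6:25,v7:0

step 1: dist = v0:5,v1:inf,v2:inf,v3:inf,v4:20,v5:inf,v6:inf,v7:0
step 2: dist = v0:5,v1:24,v2:19,v3:inf,v4:20,v5:inf,v6:25,v7:0
step 3: dist = v0:5,v1:24,v2:19,v3:25,v4:20,v5:inf,v6:25,v7:0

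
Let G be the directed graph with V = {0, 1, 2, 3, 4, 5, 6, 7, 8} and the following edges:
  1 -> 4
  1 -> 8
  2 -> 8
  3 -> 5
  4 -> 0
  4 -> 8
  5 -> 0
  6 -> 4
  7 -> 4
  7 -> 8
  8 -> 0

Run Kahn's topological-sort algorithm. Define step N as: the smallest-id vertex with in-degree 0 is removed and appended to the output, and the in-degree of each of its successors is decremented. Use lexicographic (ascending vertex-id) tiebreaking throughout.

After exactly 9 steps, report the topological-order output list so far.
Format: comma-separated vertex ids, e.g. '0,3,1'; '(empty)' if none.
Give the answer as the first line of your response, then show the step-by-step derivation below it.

1,2,3,5,6,7,4,8,0

step 1: output 1; order=[1]; indeg=(3,0,0,0,2,1,0,0,3)
step 2: output 2; order=[1,2]; indeg=(3,0,0,0,2,1,0,0,2)
step 3: output 3; order=[1,2,3]; indeg=(3,0,0,0,2,0,0,0,2)
step 4: output 5; order=[1,2,3,5]; indeg=(2,0,0,0,2,0,0,0,2)
step 5: output 6; order=[1,2,3,5,6]; indeg=(2,0,0,0,1,0,0,0,2)
step 6: output 7; order=[1,2,3,5,6,7]; indeg=(2,0,0,0,0,0,0,0,1)
step 7: output 4; order=[1,2,3,5,6,7,4]; indeg=(1,0,0,0,0,0,0,0,0)
step 8: output 8; order=[1,2,3,5,6,7,4,8]; indeg=(0,0,0,0,0,0,0,0,0)
step 9: output 0; order=[1,2,3,5,6,7,4,8,0]; indeg=(0,0,0,0,0,0,0,0,0)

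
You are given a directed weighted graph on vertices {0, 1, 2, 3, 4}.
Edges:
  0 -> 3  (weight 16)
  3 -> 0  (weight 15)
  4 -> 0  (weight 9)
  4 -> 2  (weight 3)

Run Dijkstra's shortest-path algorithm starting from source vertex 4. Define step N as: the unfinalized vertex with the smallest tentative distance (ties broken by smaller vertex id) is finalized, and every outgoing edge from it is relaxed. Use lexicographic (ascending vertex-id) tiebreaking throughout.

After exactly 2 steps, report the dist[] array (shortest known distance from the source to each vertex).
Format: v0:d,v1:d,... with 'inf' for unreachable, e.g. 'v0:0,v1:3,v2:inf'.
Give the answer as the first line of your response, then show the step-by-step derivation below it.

v0:9,v1:inf,v2:3,v3:inf,v4:0

step 1: dist = v0:9,v1:inf,v2:3,v3:inf,v4:0
step 2: dist = v0:9,v1:inf,v2:3,v3:inf,v4:0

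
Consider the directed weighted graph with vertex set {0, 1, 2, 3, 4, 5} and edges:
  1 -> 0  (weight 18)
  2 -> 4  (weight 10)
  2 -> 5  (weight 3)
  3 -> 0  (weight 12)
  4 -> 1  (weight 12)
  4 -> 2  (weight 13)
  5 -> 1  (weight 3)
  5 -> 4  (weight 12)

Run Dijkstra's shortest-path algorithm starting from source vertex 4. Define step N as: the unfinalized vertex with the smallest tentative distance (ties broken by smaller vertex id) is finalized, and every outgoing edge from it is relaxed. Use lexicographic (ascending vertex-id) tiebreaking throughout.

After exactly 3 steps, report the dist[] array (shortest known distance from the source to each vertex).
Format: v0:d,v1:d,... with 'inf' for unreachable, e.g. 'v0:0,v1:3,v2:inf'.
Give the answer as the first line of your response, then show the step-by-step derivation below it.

v0:30,v1:12,v2:13,v3:inf,v4:0,v5:16

step 1: dist = v0:inf,v1:12,v2:13,v3:inf,v4:0,v5:inf
step 2: dist = v0:30,v1:12,v2:13,v3:inf,v4:0,v5:inf
step 3: dist = v0:30,v1:12,v2:13,v3:inf,v4:0,v5:16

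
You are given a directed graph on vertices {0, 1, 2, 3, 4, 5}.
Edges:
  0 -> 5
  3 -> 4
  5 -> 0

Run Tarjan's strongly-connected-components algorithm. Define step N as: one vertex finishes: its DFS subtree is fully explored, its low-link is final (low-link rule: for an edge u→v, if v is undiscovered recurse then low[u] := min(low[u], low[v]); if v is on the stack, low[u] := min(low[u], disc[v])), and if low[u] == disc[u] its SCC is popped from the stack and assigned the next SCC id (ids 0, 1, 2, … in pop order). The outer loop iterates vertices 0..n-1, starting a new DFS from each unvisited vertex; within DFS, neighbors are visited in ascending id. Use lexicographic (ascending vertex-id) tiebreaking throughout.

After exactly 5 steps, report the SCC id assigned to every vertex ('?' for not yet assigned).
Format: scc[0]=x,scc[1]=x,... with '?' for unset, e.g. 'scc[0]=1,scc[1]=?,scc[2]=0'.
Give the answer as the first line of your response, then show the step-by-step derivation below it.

scc[0]=0,scc[1]=1,scc[2]=2,scc[3]=?,scc[4]=3,scc[5]=0

step 1: low=(low[0]=0,low[1]=?,low[2]=?,low[3]=?,low[4]=?,low[5]=0); scc=(scc[0]=?,scc[1]=?,scc[2]=?,scc[3]=?,scc[4]=?,scc[5]=?)
step 2: low=(low[0]=0,low[1]=?,low[2]=?,low[3]=?,low[4]=?,low[5]=0); scc=(scc[0]=0,scc[1]=?,scc[2]=?,scc[3]=?,scc[4]=?,scc[5]=0)
step 3: low=(low[0]=0,low[1]=2,low[2]=?,low[3]=?,low[4]=?,low[5]=0); scc=(scc[0]=0,scc[1]=1,scc[2]=?,scc[3]=?,scc[4]=?,scc[5]=0)
step 4: low=(low[0]=0,low[1]=2,low[2]=3,low[3]=?,low[4]=?,low[5]=0); scc=(scc[0]=0,scc[1]=1,scc[2]=2,scc[3]=?,scc[4]=?,scc[5]=0)
step 5: low=(low[0]=0,low[1]=2,low[2]=3,low[3]=4,low[4]=5,low[5]=0); scc=(scc[0]=0,scc[1]=1,scc[2]=2,scc[3]=?,scc[4]=3,scc[5]=0)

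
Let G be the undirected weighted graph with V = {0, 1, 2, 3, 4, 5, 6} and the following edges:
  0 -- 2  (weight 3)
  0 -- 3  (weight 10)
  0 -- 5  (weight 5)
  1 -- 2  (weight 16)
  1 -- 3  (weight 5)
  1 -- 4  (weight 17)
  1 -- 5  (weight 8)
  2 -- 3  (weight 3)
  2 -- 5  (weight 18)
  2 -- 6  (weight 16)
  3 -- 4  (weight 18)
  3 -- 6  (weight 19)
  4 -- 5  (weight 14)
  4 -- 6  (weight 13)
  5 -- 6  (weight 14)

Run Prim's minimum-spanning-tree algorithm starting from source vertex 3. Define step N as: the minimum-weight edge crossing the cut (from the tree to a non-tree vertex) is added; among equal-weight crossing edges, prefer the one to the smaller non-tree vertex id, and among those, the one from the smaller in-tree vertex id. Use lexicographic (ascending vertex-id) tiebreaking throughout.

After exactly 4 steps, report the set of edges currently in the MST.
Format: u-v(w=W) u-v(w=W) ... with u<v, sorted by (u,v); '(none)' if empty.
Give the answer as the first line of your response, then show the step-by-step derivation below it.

0-2(w=3) 0-5(w=5) 1-3(w=5) 2-3(w=3)

step 1: add edge 2-3 (w=3); MST = {2-3(w=3)}
step 2: add edge 0-2 (w=3); MST = {0-2(w=3) 2-3(w=3)}
step 3: add edge 1-3 (w=5); MST = {0-2(w=3) 1-3(w=5) 2-3(w=3)}
step 4: add edge 0-5 (w=5); MST = {0-2(w=3) 0-5(w=5) 1-3(w=5) 2-3(w=3)}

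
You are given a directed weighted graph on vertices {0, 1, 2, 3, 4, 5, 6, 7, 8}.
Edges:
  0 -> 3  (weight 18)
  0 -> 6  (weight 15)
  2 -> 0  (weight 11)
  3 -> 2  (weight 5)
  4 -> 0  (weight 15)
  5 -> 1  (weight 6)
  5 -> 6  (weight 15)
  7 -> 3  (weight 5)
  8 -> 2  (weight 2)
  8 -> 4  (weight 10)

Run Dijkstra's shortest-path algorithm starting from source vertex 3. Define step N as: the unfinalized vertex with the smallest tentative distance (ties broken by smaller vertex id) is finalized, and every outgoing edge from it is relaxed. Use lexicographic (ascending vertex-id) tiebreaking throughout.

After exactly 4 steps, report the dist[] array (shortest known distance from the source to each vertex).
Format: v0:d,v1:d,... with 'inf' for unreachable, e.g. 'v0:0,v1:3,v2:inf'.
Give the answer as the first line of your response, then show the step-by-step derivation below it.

v0:16,v1:inf,v2:5,v3:0,v4:inf,v5:inf,v6:31,v7:inf,v8:inf

step 1: dist = v0:inf,v1:inf,v2:5,v3:0,v4:inf,v5:inf,v6:inf,v7:inf,v8:inf
step 2: dist = v0:16,v1:inf,v2:5,v3:0,v4:inf,v5:inf,v6:inf,v7:inf,v8:inf
step 3: dist = v0:16,v1:inf,v2:5,v3:0,v4:inf,v5:inf,v6:31,v7:inf,v8:inf
step 4: dist = v0:16,v1:inf,v2:5,v3:0,v4:inf,v5:inf,v6:31,v7:inf,v8:inf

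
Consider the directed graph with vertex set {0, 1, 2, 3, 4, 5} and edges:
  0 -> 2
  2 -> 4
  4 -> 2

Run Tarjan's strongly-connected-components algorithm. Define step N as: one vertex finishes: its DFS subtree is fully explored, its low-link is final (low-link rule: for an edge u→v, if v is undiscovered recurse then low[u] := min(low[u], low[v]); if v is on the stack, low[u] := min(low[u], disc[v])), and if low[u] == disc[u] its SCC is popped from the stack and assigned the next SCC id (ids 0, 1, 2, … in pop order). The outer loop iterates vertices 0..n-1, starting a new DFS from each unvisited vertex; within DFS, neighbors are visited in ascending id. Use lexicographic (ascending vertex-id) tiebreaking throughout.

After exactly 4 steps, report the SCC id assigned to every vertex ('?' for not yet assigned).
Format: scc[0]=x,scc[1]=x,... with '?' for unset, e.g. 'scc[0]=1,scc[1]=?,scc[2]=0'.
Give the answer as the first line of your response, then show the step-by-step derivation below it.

scc[0]=1,scc[1]=2,scc[2]=0,scc[3]=?,scc[4]=0,scc[5]=?

step 1: low=(low[0]=0,low[1]=?,low[2]=1,low[3]=?,low[4]=1,low[5]=?); scc=(scc[0]=?,scc[1]=?,scc[2]=?,scc[3]=?,scc[4]=?,scc[5]=?)
step 2: low=(low[0]=0,low[1]=?,low[2]=1,low[3]=?,low[4]=1,low[5]=?); scc=(scc[0]=?,scc[1]=?,scc[2]=0,scc[3]=?,scc[4]=0,scc[5]=?)
step 3: low=(low[0]=0,low[1]=?,low[2]=1,low[3]=?,low[4]=1,low[5]=?); scc=(scc[0]=1,scc[1]=?,scc[2]=0,scc[3]=?,scc[4]=0,scc[5]=?)
step 4: low=(low[0]=0,low[1]=3,low[2]=1,low[3]=?,low[4]=1,low[5]=?); scc=(scc[0]=1,scc[1]=2,scc[2]=0,scc[3]=?,scc[4]=0,scc[5]=?)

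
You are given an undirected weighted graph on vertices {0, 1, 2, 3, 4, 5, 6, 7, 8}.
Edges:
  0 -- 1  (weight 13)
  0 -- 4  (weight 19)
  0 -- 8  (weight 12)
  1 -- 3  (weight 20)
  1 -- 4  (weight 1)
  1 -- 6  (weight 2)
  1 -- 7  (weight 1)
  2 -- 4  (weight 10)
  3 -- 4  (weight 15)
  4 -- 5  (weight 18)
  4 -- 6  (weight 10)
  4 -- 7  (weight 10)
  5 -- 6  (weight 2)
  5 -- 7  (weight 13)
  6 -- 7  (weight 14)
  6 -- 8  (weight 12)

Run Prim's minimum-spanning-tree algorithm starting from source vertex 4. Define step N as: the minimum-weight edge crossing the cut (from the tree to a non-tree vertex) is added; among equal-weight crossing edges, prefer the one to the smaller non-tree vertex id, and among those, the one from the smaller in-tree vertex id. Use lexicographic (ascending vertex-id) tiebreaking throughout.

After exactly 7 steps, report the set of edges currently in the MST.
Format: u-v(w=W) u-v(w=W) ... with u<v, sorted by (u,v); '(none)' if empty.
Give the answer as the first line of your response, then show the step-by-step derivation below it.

0-8(w=12) 1-4(w=1) 1-6(w=2) 1-7(w=1) 2-4(w=10) 5-6(w=2) 6-8(w=12)

step 1: add edge 1-4 (w=1); MST = {1-4(w=1)}
step 2: add edge 1-7 (w=1); MST = {1-4(w=1) 1-7(w=1)}
step 3: add edge 1-6 (w=2); MST = {1-4(w=1) 1-6(w=2) 1-7(w=1)}
step 4: add edge 5-6 (w=2); MST = {1-4(w=1) 1-6(w=2) 1-7(w=1) 5-6(w=2)}
step 5: add edge 2-4 (w=10); MST = {1-4(w=1) 1-6(w=2) 1-7(w=1) 2-4(w=10) 5-6(w=2)}
step 6: add edge 6-8 (w=12); MST = {1-4(w=1) 1-6(w=2) 1-7(w=1) 2-4(w=10) 5-6(w=2) 6-8(w=12)}
step 7: add edge 0-8 (w=12); MST = {0-8(w=12) 1-4(w=1) 1-6(w=2) 1-7(w=1) 2-4(w=10) 5-6(w=2) 6-8(w=12)}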